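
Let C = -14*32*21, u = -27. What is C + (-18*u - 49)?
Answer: -8971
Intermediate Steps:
C = -9408 (C = -448*21 = -9408)
C + (-18*u - 49) = -9408 + (-18*(-27) - 49) = -9408 + (486 - 49) = -9408 + 437 = -8971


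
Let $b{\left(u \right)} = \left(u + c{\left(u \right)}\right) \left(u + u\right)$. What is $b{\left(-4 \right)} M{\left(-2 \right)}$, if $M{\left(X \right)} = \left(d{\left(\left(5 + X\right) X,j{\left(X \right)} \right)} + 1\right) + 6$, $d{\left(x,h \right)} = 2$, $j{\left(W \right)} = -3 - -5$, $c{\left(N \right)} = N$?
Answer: $576$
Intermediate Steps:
$j{\left(W \right)} = 2$ ($j{\left(W \right)} = -3 + 5 = 2$)
$b{\left(u \right)} = 4 u^{2}$ ($b{\left(u \right)} = \left(u + u\right) \left(u + u\right) = 2 u 2 u = 4 u^{2}$)
$M{\left(X \right)} = 9$ ($M{\left(X \right)} = \left(2 + 1\right) + 6 = 3 + 6 = 9$)
$b{\left(-4 \right)} M{\left(-2 \right)} = 4 \left(-4\right)^{2} \cdot 9 = 4 \cdot 16 \cdot 9 = 64 \cdot 9 = 576$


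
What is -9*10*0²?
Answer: 0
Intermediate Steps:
-9*10*0² = -90*0 = -1*0 = 0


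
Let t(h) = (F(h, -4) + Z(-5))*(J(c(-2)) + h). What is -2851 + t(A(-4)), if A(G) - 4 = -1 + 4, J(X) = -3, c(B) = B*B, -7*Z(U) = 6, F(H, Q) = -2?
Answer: -20037/7 ≈ -2862.4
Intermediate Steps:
Z(U) = -6/7 (Z(U) = -⅐*6 = -6/7)
c(B) = B²
A(G) = 7 (A(G) = 4 + (-1 + 4) = 4 + 3 = 7)
t(h) = 60/7 - 20*h/7 (t(h) = (-2 - 6/7)*(-3 + h) = -20*(-3 + h)/7 = 60/7 - 20*h/7)
-2851 + t(A(-4)) = -2851 + (60/7 - 20/7*7) = -2851 + (60/7 - 20) = -2851 - 80/7 = -20037/7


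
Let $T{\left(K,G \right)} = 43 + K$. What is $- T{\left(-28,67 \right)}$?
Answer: $-15$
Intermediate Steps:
$- T{\left(-28,67 \right)} = - (43 - 28) = \left(-1\right) 15 = -15$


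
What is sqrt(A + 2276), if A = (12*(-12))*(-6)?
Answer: 2*sqrt(785) ≈ 56.036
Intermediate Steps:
A = 864 (A = -144*(-6) = 864)
sqrt(A + 2276) = sqrt(864 + 2276) = sqrt(3140) = 2*sqrt(785)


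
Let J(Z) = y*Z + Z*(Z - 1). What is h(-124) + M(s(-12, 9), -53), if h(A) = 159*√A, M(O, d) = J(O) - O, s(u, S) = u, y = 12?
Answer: 24 + 318*I*√31 ≈ 24.0 + 1770.5*I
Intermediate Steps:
J(Z) = 12*Z + Z*(-1 + Z) (J(Z) = 12*Z + Z*(Z - 1) = 12*Z + Z*(-1 + Z))
M(O, d) = -O + O*(11 + O) (M(O, d) = O*(11 + O) - O = -O + O*(11 + O))
h(-124) + M(s(-12, 9), -53) = 159*√(-124) - 12*(10 - 12) = 159*(2*I*√31) - 12*(-2) = 318*I*√31 + 24 = 24 + 318*I*√31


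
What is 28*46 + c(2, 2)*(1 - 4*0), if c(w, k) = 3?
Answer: 1291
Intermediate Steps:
28*46 + c(2, 2)*(1 - 4*0) = 28*46 + 3*(1 - 4*0) = 1288 + 3*(1 + 0) = 1288 + 3*1 = 1288 + 3 = 1291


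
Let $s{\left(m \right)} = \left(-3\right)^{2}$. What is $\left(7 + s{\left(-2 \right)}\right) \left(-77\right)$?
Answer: $-1232$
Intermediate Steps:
$s{\left(m \right)} = 9$
$\left(7 + s{\left(-2 \right)}\right) \left(-77\right) = \left(7 + 9\right) \left(-77\right) = 16 \left(-77\right) = -1232$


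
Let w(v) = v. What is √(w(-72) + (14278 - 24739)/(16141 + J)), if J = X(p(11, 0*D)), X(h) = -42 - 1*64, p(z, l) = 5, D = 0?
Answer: I*√2075607815/5345 ≈ 8.5236*I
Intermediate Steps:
X(h) = -106 (X(h) = -42 - 64 = -106)
J = -106
√(w(-72) + (14278 - 24739)/(16141 + J)) = √(-72 + (14278 - 24739)/(16141 - 106)) = √(-72 - 10461/16035) = √(-72 - 10461*1/16035) = √(-72 - 3487/5345) = √(-388327/5345) = I*√2075607815/5345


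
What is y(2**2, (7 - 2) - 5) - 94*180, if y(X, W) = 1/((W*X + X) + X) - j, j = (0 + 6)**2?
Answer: -135647/8 ≈ -16956.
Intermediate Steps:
j = 36 (j = 6**2 = 36)
y(X, W) = -36 + 1/(2*X + W*X) (y(X, W) = 1/((W*X + X) + X) - 1*36 = 1/((X + W*X) + X) - 36 = 1/(2*X + W*X) - 36 = -36 + 1/(2*X + W*X))
y(2**2, (7 - 2) - 5) - 94*180 = (1 - 72*2**2 - 36*((7 - 2) - 5)*2**2)/((2**2)*(2 + ((7 - 2) - 5))) - 94*180 = (1 - 72*4 - 36*(5 - 5)*4)/(4*(2 + (5 - 5))) - 16920 = (1 - 288 - 36*0*4)/(4*(2 + 0)) - 16920 = (1/4)*(1 - 288 + 0)/2 - 16920 = (1/4)*(1/2)*(-287) - 16920 = -287/8 - 16920 = -135647/8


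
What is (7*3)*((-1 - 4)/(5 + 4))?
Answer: -35/3 ≈ -11.667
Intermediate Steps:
(7*3)*((-1 - 4)/(5 + 4)) = 21*(-5/9) = -35/3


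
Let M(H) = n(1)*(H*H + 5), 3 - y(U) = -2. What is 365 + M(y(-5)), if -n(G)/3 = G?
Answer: 275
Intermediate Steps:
n(G) = -3*G
y(U) = 5 (y(U) = 3 - 1*(-2) = 3 + 2 = 5)
M(H) = -15 - 3*H² (M(H) = (-3*1)*(H*H + 5) = -3*(H² + 5) = -3*(5 + H²) = -15 - 3*H²)
365 + M(y(-5)) = 365 + (-15 - 3*5²) = 365 + (-15 - 3*25) = 365 + (-15 - 75) = 365 - 90 = 275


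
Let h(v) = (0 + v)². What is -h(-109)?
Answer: -11881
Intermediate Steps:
h(v) = v²
-h(-109) = -1*(-109)² = -1*11881 = -11881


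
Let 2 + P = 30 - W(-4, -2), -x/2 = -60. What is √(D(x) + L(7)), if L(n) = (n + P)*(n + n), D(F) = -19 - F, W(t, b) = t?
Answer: √407 ≈ 20.174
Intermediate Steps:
x = 120 (x = -2*(-60) = 120)
P = 32 (P = -2 + (30 - 1*(-4)) = -2 + (30 + 4) = -2 + 34 = 32)
L(n) = 2*n*(32 + n) (L(n) = (n + 32)*(n + n) = (32 + n)*(2*n) = 2*n*(32 + n))
√(D(x) + L(7)) = √((-19 - 1*120) + 2*7*(32 + 7)) = √((-19 - 120) + 2*7*39) = √(-139 + 546) = √407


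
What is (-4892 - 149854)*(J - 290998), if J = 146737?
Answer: 22323812706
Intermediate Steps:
(-4892 - 149854)*(J - 290998) = (-4892 - 149854)*(146737 - 290998) = -154746*(-144261) = 22323812706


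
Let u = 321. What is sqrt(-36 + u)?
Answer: sqrt(285) ≈ 16.882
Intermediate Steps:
sqrt(-36 + u) = sqrt(-36 + 321) = sqrt(285)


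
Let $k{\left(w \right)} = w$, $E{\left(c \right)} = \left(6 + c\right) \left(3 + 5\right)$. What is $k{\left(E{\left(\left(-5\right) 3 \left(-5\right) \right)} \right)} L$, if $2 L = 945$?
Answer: $306180$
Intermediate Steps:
$E{\left(c \right)} = 48 + 8 c$ ($E{\left(c \right)} = \left(6 + c\right) 8 = 48 + 8 c$)
$L = \frac{945}{2}$ ($L = \frac{1}{2} \cdot 945 = \frac{945}{2} \approx 472.5$)
$k{\left(E{\left(\left(-5\right) 3 \left(-5\right) \right)} \right)} L = \left(48 + 8 \left(-5\right) 3 \left(-5\right)\right) \frac{945}{2} = \left(48 + 8 \left(\left(-15\right) \left(-5\right)\right)\right) \frac{945}{2} = \left(48 + 8 \cdot 75\right) \frac{945}{2} = \left(48 + 600\right) \frac{945}{2} = 648 \cdot \frac{945}{2} = 306180$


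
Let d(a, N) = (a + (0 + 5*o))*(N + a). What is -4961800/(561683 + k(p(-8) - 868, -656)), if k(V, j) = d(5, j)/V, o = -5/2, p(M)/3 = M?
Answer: -8851851200/1002032707 ≈ -8.8339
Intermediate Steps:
p(M) = 3*M
o = -5/2 (o = -5*½ = -5/2 ≈ -2.5000)
d(a, N) = (-25/2 + a)*(N + a) (d(a, N) = (a + (0 + 5*(-5/2)))*(N + a) = (a + (0 - 25/2))*(N + a) = (a - 25/2)*(N + a) = (-25/2 + a)*(N + a))
k(V, j) = (-75/2 - 15*j/2)/V (k(V, j) = (5² - 25*j/2 - 25/2*5 + j*5)/V = (25 - 25*j/2 - 125/2 + 5*j)/V = (-75/2 - 15*j/2)/V)
-4961800/(561683 + k(p(-8) - 868, -656)) = -4961800/(561683 + 15*(-5 - 1*(-656))/(2*(3*(-8) - 868))) = -4961800/(561683 + 15*(-5 + 656)/(2*(-24 - 868))) = -4961800/(561683 + (15/2)*651/(-892)) = -4961800/(561683 + (15/2)*(-1/892)*651) = -4961800/(561683 - 9765/1784) = -4961800/1002032707/1784 = -4961800*1784/1002032707 = -8851851200/1002032707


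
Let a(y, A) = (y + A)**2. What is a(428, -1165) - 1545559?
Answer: -1002390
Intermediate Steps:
a(y, A) = (A + y)**2
a(428, -1165) - 1545559 = (-1165 + 428)**2 - 1545559 = (-737)**2 - 1545559 = 543169 - 1545559 = -1002390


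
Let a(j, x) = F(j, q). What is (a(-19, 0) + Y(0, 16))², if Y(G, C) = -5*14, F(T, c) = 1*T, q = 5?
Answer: 7921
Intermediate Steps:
F(T, c) = T
a(j, x) = j
Y(G, C) = -70
(a(-19, 0) + Y(0, 16))² = (-19 - 70)² = (-89)² = 7921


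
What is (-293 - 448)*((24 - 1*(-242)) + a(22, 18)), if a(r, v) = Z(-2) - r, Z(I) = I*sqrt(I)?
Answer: -180804 + 1482*I*sqrt(2) ≈ -1.808e+5 + 2095.9*I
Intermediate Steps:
Z(I) = I**(3/2)
a(r, v) = -r - 2*I*sqrt(2) (a(r, v) = (-2)**(3/2) - r = -2*I*sqrt(2) - r = -r - 2*I*sqrt(2))
(-293 - 448)*((24 - 1*(-242)) + a(22, 18)) = (-293 - 448)*((24 - 1*(-242)) + (-1*22 - 2*I*sqrt(2))) = -741*((24 + 242) + (-22 - 2*I*sqrt(2))) = -741*(266 + (-22 - 2*I*sqrt(2))) = -741*(244 - 2*I*sqrt(2)) = -180804 + 1482*I*sqrt(2)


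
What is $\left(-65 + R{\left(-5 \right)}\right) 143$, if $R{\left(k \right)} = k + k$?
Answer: $-10725$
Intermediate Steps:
$R{\left(k \right)} = 2 k$
$\left(-65 + R{\left(-5 \right)}\right) 143 = \left(-65 + 2 \left(-5\right)\right) 143 = \left(-65 - 10\right) 143 = \left(-75\right) 143 = -10725$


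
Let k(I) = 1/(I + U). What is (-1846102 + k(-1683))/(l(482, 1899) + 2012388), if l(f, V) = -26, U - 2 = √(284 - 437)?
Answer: -5216925488909/5686761948868 - 3*I*√17/5686761948868 ≈ -0.91738 - 2.1751e-12*I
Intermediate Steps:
U = 2 + 3*I*√17 (U = 2 + √(284 - 437) = 2 + √(-153) = 2 + 3*I*√17 ≈ 2.0 + 12.369*I)
k(I) = 1/(2 + I + 3*I*√17) (k(I) = 1/(I + (2 + 3*I*√17)) = 1/(2 + I + 3*I*√17))
(-1846102 + k(-1683))/(l(482, 1899) + 2012388) = (-1846102 + 1/(2 - 1683 + 3*I*√17))/(-26 + 2012388) = (-1846102 + 1/(-1681 + 3*I*√17))/2012362 = (-1846102 + 1/(-1681 + 3*I*√17))*(1/2012362) = -923051/1006181 + 1/(2012362*(-1681 + 3*I*√17))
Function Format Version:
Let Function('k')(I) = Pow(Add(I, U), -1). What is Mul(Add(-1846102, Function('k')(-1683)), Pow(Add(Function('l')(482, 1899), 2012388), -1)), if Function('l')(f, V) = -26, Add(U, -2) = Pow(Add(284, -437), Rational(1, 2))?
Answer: Add(Rational(-5216925488909, 5686761948868), Mul(Rational(-3, 5686761948868), I, Pow(17, Rational(1, 2)))) ≈ Add(-0.91738, Mul(-2.1751e-12, I))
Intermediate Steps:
U = Add(2, Mul(3, I, Pow(17, Rational(1, 2)))) (U = Add(2, Pow(Add(284, -437), Rational(1, 2))) = Add(2, Pow(-153, Rational(1, 2))) = Add(2, Mul(3, I, Pow(17, Rational(1, 2)))) ≈ Add(2.0000, Mul(12.369, I)))
Function('k')(I) = Pow(Add(2, I, Mul(3, I, Pow(17, Rational(1, 2)))), -1) (Function('k')(I) = Pow(Add(I, Add(2, Mul(3, I, Pow(17, Rational(1, 2))))), -1) = Pow(Add(2, I, Mul(3, I, Pow(17, Rational(1, 2)))), -1))
Mul(Add(-1846102, Function('k')(-1683)), Pow(Add(Function('l')(482, 1899), 2012388), -1)) = Mul(Add(-1846102, Pow(Add(2, -1683, Mul(3, I, Pow(17, Rational(1, 2)))), -1)), Pow(Add(-26, 2012388), -1)) = Mul(Add(-1846102, Pow(Add(-1681, Mul(3, I, Pow(17, Rational(1, 2)))), -1)), Pow(2012362, -1)) = Mul(Add(-1846102, Pow(Add(-1681, Mul(3, I, Pow(17, Rational(1, 2)))), -1)), Rational(1, 2012362)) = Add(Rational(-923051, 1006181), Mul(Rational(1, 2012362), Pow(Add(-1681, Mul(3, I, Pow(17, Rational(1, 2)))), -1)))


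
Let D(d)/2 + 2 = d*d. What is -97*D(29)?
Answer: -162766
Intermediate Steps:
D(d) = -4 + 2*d² (D(d) = -4 + 2*(d*d) = -4 + 2*d²)
-97*D(29) = -97*(-4 + 2*29²) = -97*(-4 + 2*841) = -97*(-4 + 1682) = -97*1678 = -162766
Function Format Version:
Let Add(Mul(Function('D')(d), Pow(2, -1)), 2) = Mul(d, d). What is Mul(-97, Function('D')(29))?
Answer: -162766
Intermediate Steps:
Function('D')(d) = Add(-4, Mul(2, Pow(d, 2))) (Function('D')(d) = Add(-4, Mul(2, Mul(d, d))) = Add(-4, Mul(2, Pow(d, 2))))
Mul(-97, Function('D')(29)) = Mul(-97, Add(-4, Mul(2, Pow(29, 2)))) = Mul(-97, Add(-4, Mul(2, 841))) = Mul(-97, Add(-4, 1682)) = Mul(-97, 1678) = -162766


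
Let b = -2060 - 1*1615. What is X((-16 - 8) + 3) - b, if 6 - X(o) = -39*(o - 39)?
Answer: 1341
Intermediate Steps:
X(o) = -1515 + 39*o (X(o) = 6 - (-39)*(o - 39) = 6 - (-39)*(-39 + o) = 6 - (1521 - 39*o) = 6 + (-1521 + 39*o) = -1515 + 39*o)
b = -3675 (b = -2060 - 1615 = -3675)
X((-16 - 8) + 3) - b = (-1515 + 39*((-16 - 8) + 3)) - 1*(-3675) = (-1515 + 39*(-24 + 3)) + 3675 = (-1515 + 39*(-21)) + 3675 = (-1515 - 819) + 3675 = -2334 + 3675 = 1341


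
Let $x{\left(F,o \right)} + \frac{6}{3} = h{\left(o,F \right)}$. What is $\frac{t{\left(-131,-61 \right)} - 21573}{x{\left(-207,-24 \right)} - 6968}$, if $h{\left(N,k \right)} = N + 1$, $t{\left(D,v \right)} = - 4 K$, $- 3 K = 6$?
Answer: $\frac{21565}{6993} \approx 3.0838$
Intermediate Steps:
$K = -2$ ($K = \left(- \frac{1}{3}\right) 6 = -2$)
$t{\left(D,v \right)} = 8$ ($t{\left(D,v \right)} = \left(-4\right) \left(-2\right) = 8$)
$h{\left(N,k \right)} = 1 + N$
$x{\left(F,o \right)} = -1 + o$ ($x{\left(F,o \right)} = -2 + \left(1 + o\right) = -1 + o$)
$\frac{t{\left(-131,-61 \right)} - 21573}{x{\left(-207,-24 \right)} - 6968} = \frac{8 - 21573}{\left(-1 - 24\right) - 6968} = - \frac{21565}{-25 - 6968} = - \frac{21565}{-6993} = \left(-21565\right) \left(- \frac{1}{6993}\right) = \frac{21565}{6993}$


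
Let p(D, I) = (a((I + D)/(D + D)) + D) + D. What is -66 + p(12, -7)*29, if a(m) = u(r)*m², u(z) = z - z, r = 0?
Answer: 630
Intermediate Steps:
u(z) = 0
a(m) = 0 (a(m) = 0*m² = 0)
p(D, I) = 2*D (p(D, I) = (0 + D) + D = D + D = 2*D)
-66 + p(12, -7)*29 = -66 + (2*12)*29 = -66 + 24*29 = -66 + 696 = 630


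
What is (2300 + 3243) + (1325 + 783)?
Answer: 7651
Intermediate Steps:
(2300 + 3243) + (1325 + 783) = 5543 + 2108 = 7651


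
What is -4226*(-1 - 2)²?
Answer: -38034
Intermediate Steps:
-4226*(-1 - 2)² = -4226*(-3)² = -4226*9 = -38034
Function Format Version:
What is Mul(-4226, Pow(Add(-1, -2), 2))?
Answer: -38034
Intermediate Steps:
Mul(-4226, Pow(Add(-1, -2), 2)) = Mul(-4226, Pow(-3, 2)) = Mul(-4226, 9) = -38034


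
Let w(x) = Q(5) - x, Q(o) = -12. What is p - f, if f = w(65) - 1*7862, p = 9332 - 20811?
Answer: -3540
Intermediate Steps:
p = -11479
w(x) = -12 - x
f = -7939 (f = (-12 - 1*65) - 1*7862 = (-12 - 65) - 7862 = -77 - 7862 = -7939)
p - f = -11479 - 1*(-7939) = -11479 + 7939 = -3540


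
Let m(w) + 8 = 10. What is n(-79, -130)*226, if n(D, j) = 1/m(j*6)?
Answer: 113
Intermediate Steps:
m(w) = 2 (m(w) = -8 + 10 = 2)
n(D, j) = ½ (n(D, j) = 1/2 = ½)
n(-79, -130)*226 = (½)*226 = 113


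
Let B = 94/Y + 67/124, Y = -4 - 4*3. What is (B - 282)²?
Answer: 5077845081/61504 ≈ 82561.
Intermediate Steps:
Y = -16 (Y = -4 - 12 = -16)
B = -1323/248 (B = 94/(-16) + 67/124 = 94*(-1/16) + 67*(1/124) = -47/8 + 67/124 = -1323/248 ≈ -5.3347)
(B - 282)² = (-1323/248 - 282)² = (-71259/248)² = 5077845081/61504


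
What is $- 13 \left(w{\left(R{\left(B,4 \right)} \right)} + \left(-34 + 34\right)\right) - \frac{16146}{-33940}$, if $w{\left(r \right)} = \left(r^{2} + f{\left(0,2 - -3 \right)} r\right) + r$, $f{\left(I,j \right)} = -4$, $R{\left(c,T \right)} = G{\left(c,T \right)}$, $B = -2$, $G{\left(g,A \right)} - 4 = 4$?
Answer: $- \frac{8816327}{16970} \approx -519.52$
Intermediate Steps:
$G{\left(g,A \right)} = 8$ ($G{\left(g,A \right)} = 4 + 4 = 8$)
$R{\left(c,T \right)} = 8$
$w{\left(r \right)} = r^{2} - 3 r$ ($w{\left(r \right)} = \left(r^{2} - 4 r\right) + r = r^{2} - 3 r$)
$- 13 \left(w{\left(R{\left(B,4 \right)} \right)} + \left(-34 + 34\right)\right) - \frac{16146}{-33940} = - 13 \left(8 \left(-3 + 8\right) + \left(-34 + 34\right)\right) - \frac{16146}{-33940} = - 13 \left(8 \cdot 5 + 0\right) - 16146 \left(- \frac{1}{33940}\right) = - 13 \left(40 + 0\right) - - \frac{8073}{16970} = \left(-13\right) 40 + \frac{8073}{16970} = -520 + \frac{8073}{16970} = - \frac{8816327}{16970}$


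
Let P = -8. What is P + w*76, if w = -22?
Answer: -1680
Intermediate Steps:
P + w*76 = -8 - 22*76 = -8 - 1672 = -1680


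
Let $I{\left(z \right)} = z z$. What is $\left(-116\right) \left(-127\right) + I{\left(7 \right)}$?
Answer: $14781$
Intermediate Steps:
$I{\left(z \right)} = z^{2}$
$\left(-116\right) \left(-127\right) + I{\left(7 \right)} = \left(-116\right) \left(-127\right) + 7^{2} = 14732 + 49 = 14781$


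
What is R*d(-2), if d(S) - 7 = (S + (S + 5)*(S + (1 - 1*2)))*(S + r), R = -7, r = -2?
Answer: -357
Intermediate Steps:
d(S) = 7 + (-2 + S)*(S + (-1 + S)*(5 + S)) (d(S) = 7 + (S + (S + 5)*(S + (1 - 1*2)))*(S - 2) = 7 + (S + (5 + S)*(S + (1 - 2)))*(-2 + S) = 7 + (S + (5 + S)*(S - 1))*(-2 + S) = 7 + (S + (5 + S)*(-1 + S))*(-2 + S) = 7 + (S + (-1 + S)*(5 + S))*(-2 + S) = 7 + (-2 + S)*(S + (-1 + S)*(5 + S)))
R*d(-2) = -7*(17 + (-2)³ - 15*(-2) + 3*(-2)²) = -7*(17 - 8 + 30 + 3*4) = -7*(17 - 8 + 30 + 12) = -7*51 = -357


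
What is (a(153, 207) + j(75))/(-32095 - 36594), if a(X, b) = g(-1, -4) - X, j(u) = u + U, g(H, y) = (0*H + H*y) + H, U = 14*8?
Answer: -37/68689 ≈ -0.00053866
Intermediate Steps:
U = 112
g(H, y) = H + H*y (g(H, y) = (0 + H*y) + H = H*y + H = H + H*y)
j(u) = 112 + u (j(u) = u + 112 = 112 + u)
a(X, b) = 3 - X (a(X, b) = -(1 - 4) - X = -1*(-3) - X = 3 - X)
(a(153, 207) + j(75))/(-32095 - 36594) = ((3 - 1*153) + (112 + 75))/(-32095 - 36594) = ((3 - 153) + 187)/(-68689) = (-150 + 187)*(-1/68689) = 37*(-1/68689) = -37/68689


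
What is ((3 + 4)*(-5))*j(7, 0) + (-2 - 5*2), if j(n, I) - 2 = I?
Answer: -82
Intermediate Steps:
j(n, I) = 2 + I
((3 + 4)*(-5))*j(7, 0) + (-2 - 5*2) = ((3 + 4)*(-5))*(2 + 0) + (-2 - 5*2) = (7*(-5))*2 + (-2 - 10) = -35*2 - 12 = -70 - 12 = -82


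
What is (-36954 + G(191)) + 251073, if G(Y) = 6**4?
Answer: 215415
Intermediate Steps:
G(Y) = 1296
(-36954 + G(191)) + 251073 = (-36954 + 1296) + 251073 = -35658 + 251073 = 215415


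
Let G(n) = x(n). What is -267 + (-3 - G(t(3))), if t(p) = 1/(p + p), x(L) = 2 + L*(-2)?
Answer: -815/3 ≈ -271.67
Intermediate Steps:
x(L) = 2 - 2*L
t(p) = 1/(2*p)
G(n) = 2 - 2*n
-267 + (-3 - G(t(3))) = -267 + (-3 - (2 - 1/3)) = -267 + (-3 - (2 - 2*⅙)) = -267 + (-3 - (2 - ⅓)) = -267 + (-3 - 1*5/3) = -267 + (-3 - 5/3) = -267 - 14/3 = -815/3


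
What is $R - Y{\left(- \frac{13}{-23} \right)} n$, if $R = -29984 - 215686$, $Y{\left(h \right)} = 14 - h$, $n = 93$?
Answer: $- \frac{5679147}{23} \approx -2.4692 \cdot 10^{5}$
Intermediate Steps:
$R = -245670$ ($R = -29984 - 215686 = -245670$)
$R - Y{\left(- \frac{13}{-23} \right)} n = -245670 - \left(14 - - \frac{13}{-23}\right) 93 = -245670 - \left(14 - \left(-13\right) \left(- \frac{1}{23}\right)\right) 93 = -245670 - \left(14 - \frac{13}{23}\right) 93 = -245670 - \frac{309}{23} \cdot 93 = -245670 - \frac{28737}{23} = - \frac{5679147}{23}$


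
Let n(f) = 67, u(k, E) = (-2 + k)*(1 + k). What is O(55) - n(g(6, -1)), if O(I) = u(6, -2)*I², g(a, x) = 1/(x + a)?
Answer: 84633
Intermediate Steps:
g(a, x) = 1/(a + x)
u(k, E) = (1 + k)*(-2 + k)
O(I) = 28*I² (O(I) = (-2 + 6² - 1*6)*I² = (-2 + 36 - 6)*I² = 28*I²)
O(55) - n(g(6, -1)) = 28*55² - 1*67 = 28*3025 - 67 = 84700 - 67 = 84633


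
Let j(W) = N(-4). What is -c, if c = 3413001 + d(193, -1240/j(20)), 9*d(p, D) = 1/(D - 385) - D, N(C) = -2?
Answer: -7218351416/2115 ≈ -3.4129e+6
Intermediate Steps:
j(W) = -2
d(p, D) = -D/9 + 1/(9*(-385 + D)) (d(p, D) = (1/(D - 385) - D)/9 = (1/(-385 + D) - D)/9 = -D/9 + 1/(9*(-385 + D)))
c = 7218351416/2115 (c = 3413001 + (1 - (-1240/(-2))**2 + 385*(-1240/(-2)))/(9*(-385 - 1240/(-2))) = 3413001 + (1 - (-1240*(-1/2))**2 + 385*(-1240*(-1/2)))/(9*(-385 - 1240*(-1/2))) = 3413001 + (1 - 1*620**2 + 385*620)/(9*(-385 + 620)) = 3413001 + (1/9)*(1 - 1*384400 + 238700)/235 = 3413001 + (1/9)*(1/235)*(1 - 384400 + 238700) = 3413001 + (1/9)*(1/235)*(-145699) = 3413001 - 145699/2115 = 7218351416/2115 ≈ 3.4129e+6)
-c = -1*7218351416/2115 = -7218351416/2115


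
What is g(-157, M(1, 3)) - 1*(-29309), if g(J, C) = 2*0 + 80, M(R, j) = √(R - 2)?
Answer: 29389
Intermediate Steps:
M(R, j) = √(-2 + R)
g(J, C) = 80 (g(J, C) = 0 + 80 = 80)
g(-157, M(1, 3)) - 1*(-29309) = 80 - 1*(-29309) = 80 + 29309 = 29389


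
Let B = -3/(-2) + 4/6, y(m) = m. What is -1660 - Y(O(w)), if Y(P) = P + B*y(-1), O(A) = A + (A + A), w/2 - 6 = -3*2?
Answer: -9947/6 ≈ -1657.8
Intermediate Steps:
w = 0 (w = 12 + 2*(-3*2) = 12 + 2*(-6) = 12 - 12 = 0)
O(A) = 3*A (O(A) = A + 2*A = 3*A)
B = 13/6 (B = -3*(-1/2) + 4*(1/6) = 3/2 + 2/3 = 13/6 ≈ 2.1667)
Y(P) = -13/6 + P (Y(P) = P + (13/6)*(-1) = P - 13/6 = -13/6 + P)
-1660 - Y(O(w)) = -1660 - (-13/6 + 3*0) = -1660 - (-13/6 + 0) = -1660 - 1*(-13/6) = -1660 + 13/6 = -9947/6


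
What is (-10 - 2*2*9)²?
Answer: 2116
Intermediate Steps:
(-10 - 2*2*9)² = (-10 - 4*9)² = (-10 - 36)² = (-46)² = 2116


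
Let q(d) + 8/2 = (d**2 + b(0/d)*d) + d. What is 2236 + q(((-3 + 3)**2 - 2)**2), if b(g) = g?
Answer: 2252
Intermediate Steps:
q(d) = -4 + d + d**2 (q(d) = -4 + ((d**2 + (0/d)*d) + d) = -4 + ((d**2 + 0*d) + d) = -4 + ((d**2 + 0) + d) = -4 + (d**2 + d) = -4 + (d + d**2) = -4 + d + d**2)
2236 + q(((-3 + 3)**2 - 2)**2) = 2236 + (-4 + ((-3 + 3)**2 - 2)**2 + (((-3 + 3)**2 - 2)**2)**2) = 2236 + (-4 + (0**2 - 2)**2 + ((0**2 - 2)**2)**2) = 2236 + (-4 + (0 - 2)**2 + ((0 - 2)**2)**2) = 2236 + (-4 + (-2)**2 + ((-2)**2)**2) = 2236 + (-4 + 4 + 4**2) = 2236 + (-4 + 4 + 16) = 2236 + 16 = 2252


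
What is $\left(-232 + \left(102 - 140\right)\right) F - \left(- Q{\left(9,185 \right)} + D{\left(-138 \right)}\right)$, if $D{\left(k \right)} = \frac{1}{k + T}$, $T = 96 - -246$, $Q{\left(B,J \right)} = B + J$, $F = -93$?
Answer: $\frac{5162015}{204} \approx 25304.0$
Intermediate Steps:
$T = 342$ ($T = 96 + 246 = 342$)
$D{\left(k \right)} = \frac{1}{342 + k}$ ($D{\left(k \right)} = \frac{1}{k + 342} = \frac{1}{342 + k}$)
$\left(-232 + \left(102 - 140\right)\right) F - \left(- Q{\left(9,185 \right)} + D{\left(-138 \right)}\right) = \left(-232 + \left(102 - 140\right)\right) \left(-93\right) + \left(\left(9 + 185\right) - \frac{1}{342 - 138}\right) = \left(-232 + \left(102 - 140\right)\right) \left(-93\right) + \left(194 - \frac{1}{204}\right) = \left(-232 - 38\right) \left(-93\right) + \left(194 - \frac{1}{204}\right) = \left(-270\right) \left(-93\right) + \left(194 - \frac{1}{204}\right) = 25110 + \frac{39575}{204} = \frac{5162015}{204}$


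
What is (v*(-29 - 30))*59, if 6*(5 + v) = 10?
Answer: 34810/3 ≈ 11603.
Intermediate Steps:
v = -10/3 (v = -5 + (⅙)*10 = -5 + 5/3 = -10/3 ≈ -3.3333)
(v*(-29 - 30))*59 = -10*(-29 - 30)/3*59 = -10/3*(-59)*59 = (590/3)*59 = 34810/3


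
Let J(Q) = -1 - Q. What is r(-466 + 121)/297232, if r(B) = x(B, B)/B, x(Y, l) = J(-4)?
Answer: -1/34181680 ≈ -2.9255e-8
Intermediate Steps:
x(Y, l) = 3 (x(Y, l) = -1 - 1*(-4) = -1 + 4 = 3)
r(B) = 3/B
r(-466 + 121)/297232 = (3/(-466 + 121))/297232 = (3/(-345))*(1/297232) = (3*(-1/345))*(1/297232) = -1/115*1/297232 = -1/34181680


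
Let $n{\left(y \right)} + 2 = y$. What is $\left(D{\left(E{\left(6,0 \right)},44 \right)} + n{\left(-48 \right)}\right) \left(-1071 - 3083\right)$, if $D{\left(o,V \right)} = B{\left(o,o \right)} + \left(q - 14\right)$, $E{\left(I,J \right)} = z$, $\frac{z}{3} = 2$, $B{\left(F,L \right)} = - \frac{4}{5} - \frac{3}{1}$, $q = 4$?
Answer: $\frac{1325126}{5} \approx 2.6503 \cdot 10^{5}$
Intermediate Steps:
$n{\left(y \right)} = -2 + y$
$B{\left(F,L \right)} = - \frac{19}{5}$ ($B{\left(F,L \right)} = \left(-4\right) \frac{1}{5} - 3 = - \frac{4}{5} - 3 = - \frac{19}{5}$)
$z = 6$ ($z = 3 \cdot 2 = 6$)
$E{\left(I,J \right)} = 6$
$D{\left(o,V \right)} = - \frac{69}{5}$ ($D{\left(o,V \right)} = - \frac{19}{5} + \left(4 - 14\right) = - \frac{19}{5} - 10 = - \frac{69}{5}$)
$\left(D{\left(E{\left(6,0 \right)},44 \right)} + n{\left(-48 \right)}\right) \left(-1071 - 3083\right) = \left(- \frac{69}{5} - 50\right) \left(-1071 - 3083\right) = \left(- \frac{69}{5} - 50\right) \left(-4154\right) = \left(- \frac{319}{5}\right) \left(-4154\right) = \frac{1325126}{5}$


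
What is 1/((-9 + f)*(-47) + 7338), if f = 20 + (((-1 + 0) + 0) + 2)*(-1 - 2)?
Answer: 1/6962 ≈ 0.00014364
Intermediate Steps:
f = 17 (f = 20 + ((-1 + 0) + 2)*(-3) = 20 + (-1 + 2)*(-3) = 20 + 1*(-3) = 20 - 3 = 17)
1/((-9 + f)*(-47) + 7338) = 1/((-9 + 17)*(-47) + 7338) = 1/(8*(-47) + 7338) = 1/(-376 + 7338) = 1/6962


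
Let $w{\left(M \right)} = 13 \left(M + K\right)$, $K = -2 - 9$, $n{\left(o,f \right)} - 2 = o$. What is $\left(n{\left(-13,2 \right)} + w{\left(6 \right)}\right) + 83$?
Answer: $7$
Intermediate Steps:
$n{\left(o,f \right)} = 2 + o$
$K = -11$ ($K = -2 - 9 = -11$)
$w{\left(M \right)} = -143 + 13 M$ ($w{\left(M \right)} = 13 \left(M - 11\right) = 13 \left(-11 + M\right) = -143 + 13 M$)
$\left(n{\left(-13,2 \right)} + w{\left(6 \right)}\right) + 83 = \left(\left(2 - 13\right) + \left(-143 + 13 \cdot 6\right)\right) + 83 = \left(-11 + \left(-143 + 78\right)\right) + 83 = \left(-11 - 65\right) + 83 = -76 + 83 = 7$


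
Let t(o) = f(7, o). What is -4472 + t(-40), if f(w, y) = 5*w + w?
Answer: -4430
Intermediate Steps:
f(w, y) = 6*w
t(o) = 42 (t(o) = 6*7 = 42)
-4472 + t(-40) = -4472 + 42 = -4430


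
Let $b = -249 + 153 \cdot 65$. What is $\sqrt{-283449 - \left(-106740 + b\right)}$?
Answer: $17 i \sqrt{645} \approx 431.75 i$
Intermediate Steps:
$b = 9696$ ($b = -249 + 9945 = 9696$)
$\sqrt{-283449 - \left(-106740 + b\right)} = \sqrt{-283449 + \left(106740 - 9696\right)} = \sqrt{-283449 + 97044} = \sqrt{-186405} = 17 i \sqrt{645}$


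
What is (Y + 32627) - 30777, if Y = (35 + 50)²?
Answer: 9075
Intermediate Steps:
Y = 7225 (Y = 85² = 7225)
(Y + 32627) - 30777 = (7225 + 32627) - 30777 = 39852 - 30777 = 9075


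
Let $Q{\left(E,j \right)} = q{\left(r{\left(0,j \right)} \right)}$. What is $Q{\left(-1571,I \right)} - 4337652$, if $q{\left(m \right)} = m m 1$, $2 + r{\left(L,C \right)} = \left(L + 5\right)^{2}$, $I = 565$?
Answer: $-4337123$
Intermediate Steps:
$r{\left(L,C \right)} = -2 + \left(5 + L\right)^{2}$ ($r{\left(L,C \right)} = -2 + \left(L + 5\right)^{2} = -2 + \left(5 + L\right)^{2}$)
$q{\left(m \right)} = m^{2}$ ($q{\left(m \right)} = m^{2} \cdot 1 = m^{2}$)
$Q{\left(E,j \right)} = 529$ ($Q{\left(E,j \right)} = \left(-2 + \left(5 + 0\right)^{2}\right)^{2} = \left(-2 + 5^{2}\right)^{2} = \left(-2 + 25\right)^{2} = 23^{2} = 529$)
$Q{\left(-1571,I \right)} - 4337652 = 529 - 4337652 = -4337123$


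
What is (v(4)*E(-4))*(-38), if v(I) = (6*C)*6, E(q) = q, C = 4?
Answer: 21888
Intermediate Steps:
v(I) = 144 (v(I) = (6*4)*6 = 24*6 = 144)
(v(4)*E(-4))*(-38) = (144*(-4))*(-38) = -576*(-38) = 21888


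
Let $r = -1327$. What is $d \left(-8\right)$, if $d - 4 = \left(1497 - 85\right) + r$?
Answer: $-712$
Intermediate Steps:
$d = 89$ ($d = 4 + \left(\left(1497 - 85\right) - 1327\right) = 4 + \left(1412 - 1327\right) = 4 + 85 = 89$)
$d \left(-8\right) = 89 \left(-8\right) = -712$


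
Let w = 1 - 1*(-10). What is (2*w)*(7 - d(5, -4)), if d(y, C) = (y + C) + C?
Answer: 220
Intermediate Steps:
d(y, C) = y + 2*C (d(y, C) = (C + y) + C = y + 2*C)
w = 11 (w = 1 + 10 = 11)
(2*w)*(7 - d(5, -4)) = (2*11)*(7 - (5 + 2*(-4))) = 22*(7 - (5 - 8)) = 22*(7 - 1*(-3)) = 22*(7 + 3) = 22*10 = 220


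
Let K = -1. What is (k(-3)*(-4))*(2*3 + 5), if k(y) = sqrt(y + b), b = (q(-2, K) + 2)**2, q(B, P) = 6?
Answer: -44*sqrt(61) ≈ -343.65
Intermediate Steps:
b = 64 (b = (6 + 2)**2 = 8**2 = 64)
k(y) = sqrt(64 + y) (k(y) = sqrt(y + 64) = sqrt(64 + y))
(k(-3)*(-4))*(2*3 + 5) = (sqrt(64 - 3)*(-4))*(2*3 + 5) = (sqrt(61)*(-4))*(6 + 5) = -4*sqrt(61)*11 = -44*sqrt(61)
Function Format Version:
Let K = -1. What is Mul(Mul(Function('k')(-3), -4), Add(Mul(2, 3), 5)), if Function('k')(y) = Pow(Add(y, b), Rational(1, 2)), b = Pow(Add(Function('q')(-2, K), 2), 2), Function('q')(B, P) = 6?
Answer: Mul(-44, Pow(61, Rational(1, 2))) ≈ -343.65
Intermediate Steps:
b = 64 (b = Pow(Add(6, 2), 2) = Pow(8, 2) = 64)
Function('k')(y) = Pow(Add(64, y), Rational(1, 2)) (Function('k')(y) = Pow(Add(y, 64), Rational(1, 2)) = Pow(Add(64, y), Rational(1, 2)))
Mul(Mul(Function('k')(-3), -4), Add(Mul(2, 3), 5)) = Mul(Mul(Pow(Add(64, -3), Rational(1, 2)), -4), Add(Mul(2, 3), 5)) = Mul(Mul(Pow(61, Rational(1, 2)), -4), Add(6, 5)) = Mul(Mul(-4, Pow(61, Rational(1, 2))), 11) = Mul(-44, Pow(61, Rational(1, 2)))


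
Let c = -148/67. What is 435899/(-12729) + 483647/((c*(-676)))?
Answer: 368864135269/1273510992 ≈ 289.64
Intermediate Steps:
c = -148/67 (c = -148*1/67 = -148/67 ≈ -2.2090)
435899/(-12729) + 483647/((c*(-676))) = 435899/(-12729) + 483647/((-148/67*(-676))) = 435899*(-1/12729) + 483647/(100048/67) = -435899/12729 + 483647*(67/100048) = -435899/12729 + 32404349/100048 = 368864135269/1273510992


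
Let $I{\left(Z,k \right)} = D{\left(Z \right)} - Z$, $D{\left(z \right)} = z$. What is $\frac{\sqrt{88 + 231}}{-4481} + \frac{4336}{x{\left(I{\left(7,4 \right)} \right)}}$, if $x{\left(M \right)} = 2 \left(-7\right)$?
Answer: $- \frac{2168}{7} - \frac{\sqrt{319}}{4481} \approx -309.72$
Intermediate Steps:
$I{\left(Z,k \right)} = 0$ ($I{\left(Z,k \right)} = Z - Z = 0$)
$x{\left(M \right)} = -14$
$\frac{\sqrt{88 + 231}}{-4481} + \frac{4336}{x{\left(I{\left(7,4 \right)} \right)}} = \frac{\sqrt{88 + 231}}{-4481} + \frac{4336}{-14} = \sqrt{319} \left(- \frac{1}{4481}\right) + 4336 \left(- \frac{1}{14}\right) = - \frac{\sqrt{319}}{4481} - \frac{2168}{7} = - \frac{2168}{7} - \frac{\sqrt{319}}{4481}$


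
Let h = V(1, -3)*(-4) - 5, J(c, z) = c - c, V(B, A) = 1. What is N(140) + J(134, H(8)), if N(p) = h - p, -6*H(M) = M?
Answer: -149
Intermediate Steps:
H(M) = -M/6
J(c, z) = 0
h = -9 (h = 1*(-4) - 5 = -4 - 5 = -9)
N(p) = -9 - p
N(140) + J(134, H(8)) = (-9 - 1*140) + 0 = (-9 - 140) + 0 = -149 + 0 = -149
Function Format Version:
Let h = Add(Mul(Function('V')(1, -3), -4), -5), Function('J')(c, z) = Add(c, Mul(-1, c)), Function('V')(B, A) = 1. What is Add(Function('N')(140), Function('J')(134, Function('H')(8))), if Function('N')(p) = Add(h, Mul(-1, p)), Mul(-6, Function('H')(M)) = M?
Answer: -149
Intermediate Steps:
Function('H')(M) = Mul(Rational(-1, 6), M)
Function('J')(c, z) = 0
h = -9 (h = Add(Mul(1, -4), -5) = Add(-4, -5) = -9)
Function('N')(p) = Add(-9, Mul(-1, p))
Add(Function('N')(140), Function('J')(134, Function('H')(8))) = Add(Add(-9, Mul(-1, 140)), 0) = Add(Add(-9, -140), 0) = Add(-149, 0) = -149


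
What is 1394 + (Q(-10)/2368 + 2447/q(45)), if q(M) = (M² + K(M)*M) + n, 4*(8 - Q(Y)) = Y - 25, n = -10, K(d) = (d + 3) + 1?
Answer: 13936051421/9992960 ≈ 1394.6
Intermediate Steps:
K(d) = 4 + d (K(d) = (3 + d) + 1 = 4 + d)
Q(Y) = 57/4 - Y/4 (Q(Y) = 8 - (Y - 25)/4 = 8 - (-25 + Y)/4 = 8 + (25/4 - Y/4) = 57/4 - Y/4)
q(M) = -10 + M² + M*(4 + M) (q(M) = (M² + (4 + M)*M) - 10 = (M² + M*(4 + M)) - 10 = -10 + M² + M*(4 + M))
1394 + (Q(-10)/2368 + 2447/q(45)) = 1394 + ((57/4 - ¼*(-10))/2368 + 2447/(-10 + 45² + 45*(4 + 45))) = 1394 + ((57/4 + 5/2)*(1/2368) + 2447/(-10 + 2025 + 45*49)) = 1394 + ((67/4)*(1/2368) + 2447/(-10 + 2025 + 2205)) = 1394 + (67/9472 + 2447/4220) = 1394 + 5865181/9992960 = 13936051421/9992960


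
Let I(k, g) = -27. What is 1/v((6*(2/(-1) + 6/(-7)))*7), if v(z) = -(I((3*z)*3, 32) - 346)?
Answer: 1/373 ≈ 0.0026810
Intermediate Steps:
v(z) = 373 (v(z) = -(-27 - 346) = -1*(-373) = 373)
1/v((6*(2/(-1) + 6/(-7)))*7) = 1/373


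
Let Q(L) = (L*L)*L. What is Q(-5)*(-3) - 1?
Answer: 374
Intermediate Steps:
Q(L) = L**3 (Q(L) = L**2*L = L**3)
Q(-5)*(-3) - 1 = (-5)**3*(-3) - 1 = -125*(-3) - 1 = 375 - 1 = 374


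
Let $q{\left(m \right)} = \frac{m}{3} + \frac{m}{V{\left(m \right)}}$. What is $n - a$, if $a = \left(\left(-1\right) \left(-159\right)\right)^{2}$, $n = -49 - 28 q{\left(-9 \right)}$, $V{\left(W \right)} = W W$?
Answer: $- \frac{227186}{9} \approx -25243.0$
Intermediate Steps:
$V{\left(W \right)} = W^{2}$
$q{\left(m \right)} = \frac{1}{m} + \frac{m}{3}$ ($q{\left(m \right)} = \frac{m}{3} + \frac{m}{m^{2}} = m \frac{1}{3} + \frac{m}{m^{2}} = \frac{m}{3} + \frac{1}{m} = \frac{1}{m} + \frac{m}{3}$)
$n = \frac{343}{9}$ ($n = -49 - 28 \left(\frac{1}{-9} + \frac{1}{3} \left(-9\right)\right) = -49 - 28 \left(- \frac{1}{9} - 3\right) = -49 - - \frac{784}{9} = -49 + \frac{784}{9} = \frac{343}{9} \approx 38.111$)
$a = 25281$ ($a = 159^{2} = 25281$)
$n - a = \frac{343}{9} - 25281 = - \frac{227186}{9}$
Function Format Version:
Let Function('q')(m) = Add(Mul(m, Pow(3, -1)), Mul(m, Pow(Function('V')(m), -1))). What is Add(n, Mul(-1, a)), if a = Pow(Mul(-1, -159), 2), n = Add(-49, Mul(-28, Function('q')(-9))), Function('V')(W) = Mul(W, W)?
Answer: Rational(-227186, 9) ≈ -25243.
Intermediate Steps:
Function('V')(W) = Pow(W, 2)
Function('q')(m) = Add(Pow(m, -1), Mul(Rational(1, 3), m)) (Function('q')(m) = Add(Mul(m, Pow(3, -1)), Mul(m, Pow(Pow(m, 2), -1))) = Add(Mul(m, Rational(1, 3)), Mul(m, Pow(m, -2))) = Add(Mul(Rational(1, 3), m), Pow(m, -1)) = Add(Pow(m, -1), Mul(Rational(1, 3), m)))
n = Rational(343, 9) (n = Add(-49, Mul(-28, Add(Pow(-9, -1), Mul(Rational(1, 3), -9)))) = Add(-49, Mul(-28, Add(Rational(-1, 9), -3))) = Add(-49, Mul(-28, Rational(-28, 9))) = Add(-49, Rational(784, 9)) = Rational(343, 9) ≈ 38.111)
a = 25281 (a = Pow(159, 2) = 25281)
Add(n, Mul(-1, a)) = Add(Rational(343, 9), Mul(-1, 25281)) = Add(Rational(343, 9), -25281) = Rational(-227186, 9)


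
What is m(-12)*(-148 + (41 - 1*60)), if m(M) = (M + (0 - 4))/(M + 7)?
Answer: -2672/5 ≈ -534.40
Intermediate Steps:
m(M) = (-4 + M)/(7 + M) (m(M) = (M - 4)/(7 + M) = (-4 + M)/(7 + M))
m(-12)*(-148 + (41 - 1*60)) = ((-4 - 12)/(7 - 12))*(-148 + (41 - 1*60)) = (-16/(-5))*(-148 + (41 - 60)) = (-⅕*(-16))*(-148 - 19) = (16/5)*(-167) = -2672/5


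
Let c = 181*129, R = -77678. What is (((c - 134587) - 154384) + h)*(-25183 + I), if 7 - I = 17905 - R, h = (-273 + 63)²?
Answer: 26750775198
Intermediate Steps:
c = 23349
h = 44100 (h = (-210)² = 44100)
I = -95576 (I = 7 - (17905 - 1*(-77678)) = 7 - (17905 + 77678) = 7 - 1*95583 = 7 - 95583 = -95576)
(((c - 134587) - 154384) + h)*(-25183 + I) = (((23349 - 134587) - 154384) + 44100)*(-25183 - 95576) = ((-111238 - 154384) + 44100)*(-120759) = (-265622 + 44100)*(-120759) = -221522*(-120759) = 26750775198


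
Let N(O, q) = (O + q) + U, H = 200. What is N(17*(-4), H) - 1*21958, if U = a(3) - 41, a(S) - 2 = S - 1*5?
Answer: -21867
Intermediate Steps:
a(S) = -3 + S (a(S) = 2 + (S - 1*5) = 2 + (S - 5) = 2 + (-5 + S) = -3 + S)
U = -41 (U = (-3 + 3) - 41 = 0 - 41 = -41)
N(O, q) = -41 + O + q (N(O, q) = (O + q) - 41 = -41 + O + q)
N(17*(-4), H) - 1*21958 = (-41 + 17*(-4) + 200) - 1*21958 = (-41 - 68 + 200) - 21958 = 91 - 21958 = -21867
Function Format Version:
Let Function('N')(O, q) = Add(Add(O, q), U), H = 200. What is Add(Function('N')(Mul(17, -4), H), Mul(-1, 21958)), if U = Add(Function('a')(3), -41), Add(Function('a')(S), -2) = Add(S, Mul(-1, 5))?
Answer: -21867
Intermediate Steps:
Function('a')(S) = Add(-3, S) (Function('a')(S) = Add(2, Add(S, Mul(-1, 5))) = Add(2, Add(S, -5)) = Add(2, Add(-5, S)) = Add(-3, S))
U = -41 (U = Add(Add(-3, 3), -41) = Add(0, -41) = -41)
Function('N')(O, q) = Add(-41, O, q) (Function('N')(O, q) = Add(Add(O, q), -41) = Add(-41, O, q))
Add(Function('N')(Mul(17, -4), H), Mul(-1, 21958)) = Add(Add(-41, Mul(17, -4), 200), Mul(-1, 21958)) = Add(Add(-41, -68, 200), -21958) = Add(91, -21958) = -21867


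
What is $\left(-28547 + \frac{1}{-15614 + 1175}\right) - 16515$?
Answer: $- \frac{650650219}{14439} \approx -45062.0$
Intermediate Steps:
$\left(-28547 + \frac{1}{-15614 + 1175}\right) - 16515 = \left(-28547 + \frac{1}{-14439}\right) - 16515 = \left(-28547 - \frac{1}{14439}\right) - 16515 = - \frac{412190134}{14439} - 16515 = - \frac{650650219}{14439}$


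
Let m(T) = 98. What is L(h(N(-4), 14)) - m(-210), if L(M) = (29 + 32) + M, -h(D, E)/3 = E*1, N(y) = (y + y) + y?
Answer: -79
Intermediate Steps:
N(y) = 3*y (N(y) = 2*y + y = 3*y)
h(D, E) = -3*E
L(M) = 61 + M
L(h(N(-4), 14)) - m(-210) = (61 - 3*14) - 1*98 = (61 - 42) - 98 = 19 - 98 = -79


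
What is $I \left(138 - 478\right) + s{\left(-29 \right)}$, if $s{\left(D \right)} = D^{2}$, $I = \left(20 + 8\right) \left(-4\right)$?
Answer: $38921$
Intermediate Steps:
$I = -112$ ($I = 28 \left(-4\right) = -112$)
$I \left(138 - 478\right) + s{\left(-29 \right)} = - 112 \left(138 - 478\right) + \left(-29\right)^{2} = - 112 \left(138 - 478\right) + 841 = \left(-112\right) \left(-340\right) + 841 = 38080 + 841 = 38921$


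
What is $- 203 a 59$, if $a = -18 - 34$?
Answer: $622804$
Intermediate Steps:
$a = -52$
$- 203 a 59 = \left(-203\right) \left(-52\right) 59 = 10556 \cdot 59 = 622804$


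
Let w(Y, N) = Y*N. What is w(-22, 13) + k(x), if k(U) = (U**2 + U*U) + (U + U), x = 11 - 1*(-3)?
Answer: 134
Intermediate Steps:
x = 14 (x = 11 + 3 = 14)
w(Y, N) = N*Y
k(U) = 2*U + 2*U**2 (k(U) = (U**2 + U**2) + 2*U = 2*U**2 + 2*U = 2*U + 2*U**2)
w(-22, 13) + k(x) = 13*(-22) + 2*14*(1 + 14) = -286 + 2*14*15 = -286 + 420 = 134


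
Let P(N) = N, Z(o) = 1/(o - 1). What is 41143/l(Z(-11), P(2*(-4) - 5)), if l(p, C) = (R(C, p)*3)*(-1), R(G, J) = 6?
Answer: -41143/18 ≈ -2285.7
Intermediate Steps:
Z(o) = 1/(-1 + o)
l(p, C) = -18 (l(p, C) = (6*3)*(-1) = 18*(-1) = -18)
41143/l(Z(-11), P(2*(-4) - 5)) = 41143/(-18) = 41143*(-1/18) = -41143/18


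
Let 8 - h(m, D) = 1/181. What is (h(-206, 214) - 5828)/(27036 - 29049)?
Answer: 1053421/364353 ≈ 2.8912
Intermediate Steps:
h(m, D) = 1447/181 (h(m, D) = 8 - 1/181 = 1447/181)
(h(-206, 214) - 5828)/(27036 - 29049) = (1447/181 - 5828)/(27036 - 29049) = -1053421/181/(-2013) = -1053421/181*(-1/2013) = 1053421/364353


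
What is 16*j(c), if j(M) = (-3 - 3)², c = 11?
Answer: 576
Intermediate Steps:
j(M) = 36 (j(M) = (-6)² = 36)
16*j(c) = 16*36 = 576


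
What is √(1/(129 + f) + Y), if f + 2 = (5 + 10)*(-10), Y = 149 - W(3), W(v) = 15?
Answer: √70863/23 ≈ 11.574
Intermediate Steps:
Y = 134 (Y = 149 - 1*15 = 149 - 15 = 134)
f = -152 (f = -2 + (5 + 10)*(-10) = -2 + 15*(-10) = -2 - 150 = -152)
√(1/(129 + f) + Y) = √(1/(129 - 152) + 134) = √(1/(-23) + 134) = √(-1/23 + 134) = √(3081/23) = √70863/23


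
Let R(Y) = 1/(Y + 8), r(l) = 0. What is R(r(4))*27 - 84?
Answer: -645/8 ≈ -80.625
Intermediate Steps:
R(Y) = 1/(8 + Y)
R(r(4))*27 - 84 = 27/(8 + 0) - 84 = 27/8 - 84 = -645/8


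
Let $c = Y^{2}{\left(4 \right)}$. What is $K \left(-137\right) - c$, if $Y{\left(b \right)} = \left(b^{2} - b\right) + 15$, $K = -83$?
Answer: $10642$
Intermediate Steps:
$Y{\left(b \right)} = 15 + b^{2} - b$
$c = 729$ ($c = \left(15 + 4^{2} - 4\right)^{2} = \left(15 + 16 - 4\right)^{2} = 27^{2} = 729$)
$K \left(-137\right) - c = \left(-83\right) \left(-137\right) - 729 = 11371 - 729 = 10642$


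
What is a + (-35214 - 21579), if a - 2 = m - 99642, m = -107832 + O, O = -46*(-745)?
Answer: -229995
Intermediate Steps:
O = 34270
m = -73562 (m = -107832 + 34270 = -73562)
a = -173202 (a = 2 + (-73562 - 99642) = 2 - 173204 = -173202)
a + (-35214 - 21579) = -173202 + (-35214 - 21579) = -173202 - 56793 = -229995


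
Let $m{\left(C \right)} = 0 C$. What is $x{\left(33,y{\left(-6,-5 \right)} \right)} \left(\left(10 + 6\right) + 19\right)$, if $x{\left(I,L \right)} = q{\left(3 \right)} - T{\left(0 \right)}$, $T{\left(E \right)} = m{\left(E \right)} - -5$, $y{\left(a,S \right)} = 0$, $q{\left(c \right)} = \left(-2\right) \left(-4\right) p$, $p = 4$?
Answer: $945$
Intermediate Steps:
$q{\left(c \right)} = 32$ ($q{\left(c \right)} = \left(-2\right) \left(-4\right) 4 = 8 \cdot 4 = 32$)
$m{\left(C \right)} = 0$
$T{\left(E \right)} = 5$ ($T{\left(E \right)} = 0 - -5 = 0 + 5 = 5$)
$x{\left(I,L \right)} = 27$ ($x{\left(I,L \right)} = 32 - 5 = 27$)
$x{\left(33,y{\left(-6,-5 \right)} \right)} \left(\left(10 + 6\right) + 19\right) = 27 \left(\left(10 + 6\right) + 19\right) = 27 \left(16 + 19\right) = 27 \cdot 35 = 945$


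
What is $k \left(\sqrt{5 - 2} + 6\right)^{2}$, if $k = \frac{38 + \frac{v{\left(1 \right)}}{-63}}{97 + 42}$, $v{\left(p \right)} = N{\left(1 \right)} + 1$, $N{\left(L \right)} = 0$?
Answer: $\frac{31109}{2919} + \frac{9572 \sqrt{3}}{2919} \approx 16.337$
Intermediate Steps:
$v{\left(p \right)} = 1$ ($v{\left(p \right)} = 0 + 1 = 1$)
$k = \frac{2393}{8757}$ ($k = \frac{38 + 1 \frac{1}{-63}}{97 + 42} = \frac{38 + 1 \left(- \frac{1}{63}\right)}{139} = \left(38 - \frac{1}{63}\right) \frac{1}{139} = \frac{2393}{63} \cdot \frac{1}{139} = \frac{2393}{8757} \approx 0.27327$)
$k \left(\sqrt{5 - 2} + 6\right)^{2} = \frac{2393 \left(\sqrt{5 - 2} + 6\right)^{2}}{8757} = \frac{2393 \left(\sqrt{3} + 6\right)^{2}}{8757} = \frac{2393 \left(6 + \sqrt{3}\right)^{2}}{8757}$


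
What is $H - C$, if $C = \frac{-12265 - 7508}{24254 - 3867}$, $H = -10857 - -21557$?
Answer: $\frac{218160673}{20387} \approx 10701.0$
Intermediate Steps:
$H = 10700$ ($H = -10857 + 21557 = 10700$)
$C = - \frac{19773}{20387} \approx -0.96988$
$H - C = 10700 - - \frac{19773}{20387} = 10700 + \frac{19773}{20387} = \frac{218160673}{20387}$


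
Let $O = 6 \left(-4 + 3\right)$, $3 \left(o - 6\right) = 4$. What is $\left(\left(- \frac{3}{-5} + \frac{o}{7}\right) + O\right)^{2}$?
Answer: $\frac{208849}{11025} \approx 18.943$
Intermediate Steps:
$o = \frac{22}{3}$ ($o = 6 + \frac{1}{3} \cdot 4 = 6 + \frac{4}{3} = \frac{22}{3} \approx 7.3333$)
$O = -6$ ($O = 6 \left(-1\right) = -6$)
$\left(\left(- \frac{3}{-5} + \frac{o}{7}\right) + O\right)^{2} = \left(\left(- \frac{3}{-5} + \frac{22}{3 \cdot 7}\right) - 6\right)^{2} = \left(\left(\left(-3\right) \left(- \frac{1}{5}\right) + \frac{22}{3} \cdot \frac{1}{7}\right) - 6\right)^{2} = \left(\left(\frac{3}{5} + \frac{22}{21}\right) - 6\right)^{2} = \left(\frac{173}{105} - 6\right)^{2} = \left(- \frac{457}{105}\right)^{2} = \frac{208849}{11025}$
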